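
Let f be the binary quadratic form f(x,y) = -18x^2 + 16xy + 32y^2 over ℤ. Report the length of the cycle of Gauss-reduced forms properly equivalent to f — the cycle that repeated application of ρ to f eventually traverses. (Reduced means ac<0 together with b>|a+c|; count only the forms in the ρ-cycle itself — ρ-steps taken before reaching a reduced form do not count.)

D = 2560, ⌊√D⌋ = 50
river: ρ → (32,48,-2)
river: ρ → (-2,48,32)
river: ρ → (32,16,-18)
river: ρ → (-18,20,30)
river: ρ → (30,40,-8)
river: ρ → (-8,40,30)
river: ρ → (30,20,-18)
river: ρ → (-18,16,32)
ρ-cycle length = 8 (tail of 0 descent steps not counted)

8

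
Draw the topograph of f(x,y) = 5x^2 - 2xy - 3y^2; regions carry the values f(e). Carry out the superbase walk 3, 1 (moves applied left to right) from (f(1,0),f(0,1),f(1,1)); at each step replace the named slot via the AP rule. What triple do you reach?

start (5,-3,0) = (f(1,0),f(0,1),f(1,1))
replace slot 3: 2·(5+(-3)) − 0 = 4 → (5,-3,4)
replace slot 1: 2·((-3)+4) − 5 = -3 → (-3,-3,4)

-3,-3,4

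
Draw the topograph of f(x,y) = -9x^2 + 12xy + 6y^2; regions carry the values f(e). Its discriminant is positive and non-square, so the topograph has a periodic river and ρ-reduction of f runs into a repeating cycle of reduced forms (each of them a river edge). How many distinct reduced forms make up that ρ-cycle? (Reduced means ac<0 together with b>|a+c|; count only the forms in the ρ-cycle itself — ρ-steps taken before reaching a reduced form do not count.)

D = 360, ⌊√D⌋ = 18
river: ρ → (6,12,-9)
river: ρ → (-9,6,9)
river: ρ → (9,12,-6)
river: ρ → (-6,12,9)
river: ρ → (9,6,-9)
river: ρ → (-9,12,6)
ρ-cycle length = 6 (tail of 0 descent steps not counted)

6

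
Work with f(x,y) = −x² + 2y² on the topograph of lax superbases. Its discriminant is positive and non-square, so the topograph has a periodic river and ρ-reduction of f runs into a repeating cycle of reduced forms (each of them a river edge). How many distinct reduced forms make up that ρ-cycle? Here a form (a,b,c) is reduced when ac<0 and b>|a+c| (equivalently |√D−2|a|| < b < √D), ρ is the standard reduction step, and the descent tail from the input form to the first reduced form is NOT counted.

D = 8, ⌊√D⌋ = 2
descent: ρ → (2,0,-1)
descent: ρ → (-1,2,1)  [lands on river]
river: ρ → (1,2,-1)
ρ-cycle length = 2 (tail of 2 descent steps not counted)

2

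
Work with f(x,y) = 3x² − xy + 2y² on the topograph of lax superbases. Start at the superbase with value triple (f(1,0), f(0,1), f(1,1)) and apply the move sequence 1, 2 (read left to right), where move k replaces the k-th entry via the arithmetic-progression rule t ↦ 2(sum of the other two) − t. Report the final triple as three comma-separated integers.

start (3,2,4) = (f(1,0),f(0,1),f(1,1))
replace slot 1: 2·(2+4) − 3 = 9 → (9,2,4)
replace slot 2: 2·(9+4) − 2 = 24 → (9,24,4)

9,24,4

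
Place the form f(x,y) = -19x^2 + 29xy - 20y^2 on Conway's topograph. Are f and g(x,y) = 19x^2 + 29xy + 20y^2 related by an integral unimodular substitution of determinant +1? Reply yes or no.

D₁ = -679, D₂ = -679
f is negative-definite; reduce −f:
−f: translate: b→9 (≡-29 mod 38), so (19,-29,20)→(19,9,10)
−f: flip: (19,9,10)→(10,-9,19)
−f: reduced (well bottom): (10,-9,19) with a≤c, −a<b≤a
flip sign back: reduced form of f is (-10,9,-19)
g: translate: b→-9 (≡29 mod 38), so (19,29,20)→(19,-9,10)
g: flip: (19,-9,10)→(10,9,19)
g: reduced (well bottom): (10,9,19) with a≤c, −a<b≤a
reduced forms (-10, 9, -19) vs (10, 9, 19) ⇒ inequivalent

no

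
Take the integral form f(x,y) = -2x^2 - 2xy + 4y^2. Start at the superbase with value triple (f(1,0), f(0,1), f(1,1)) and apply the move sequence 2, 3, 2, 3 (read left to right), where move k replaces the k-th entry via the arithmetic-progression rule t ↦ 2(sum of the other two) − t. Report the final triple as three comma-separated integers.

start (-2,4,0) = (f(1,0),f(0,1),f(1,1))
replace slot 2: 2·((-2)+0) − 4 = -8 → (-2,-8,0)
replace slot 3: 2·((-2)+(-8)) − 0 = -20 → (-2,-8,-20)
replace slot 2: 2·((-2)+(-20)) − (-8) = -36 → (-2,-36,-20)
replace slot 3: 2·((-2)+(-36)) − (-20) = -56 → (-2,-36,-56)

-2,-36,-56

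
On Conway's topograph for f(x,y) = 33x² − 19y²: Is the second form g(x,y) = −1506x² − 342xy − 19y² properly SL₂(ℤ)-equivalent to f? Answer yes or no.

D₁ = 2508, D₂ = 2508
river cycle of f (length 6): (-19, 38, 14), (14, 46, -7), (-7, 38, 38), (38, 38, -7), (-7, 46, 14), (14, 38, -19)
river cycle of g (length 6): (-19, 38, 14), (14, 46, -7), (-7, 38, 38), (38, 38, -7), (-7, 46, 14), (14, 38, -19)
cycles coincide ⇒ equivalent

yes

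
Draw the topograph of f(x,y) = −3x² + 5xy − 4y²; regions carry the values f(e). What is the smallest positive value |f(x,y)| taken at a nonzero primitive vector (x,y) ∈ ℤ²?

translate: b→1 (≡-5 mod 6), so (3,-5,4)→(3,1,2)
flip: (3,1,2)→(2,-1,3)
reduced (well bottom): (2,-1,3) with a≤c, −a<b≤a
well minimum |f| = |-2| = 2 (negative-definite)

2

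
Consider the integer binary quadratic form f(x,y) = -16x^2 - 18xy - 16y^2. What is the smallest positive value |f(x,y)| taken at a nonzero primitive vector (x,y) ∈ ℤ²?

translate: b→-14 (≡18 mod 32), so (16,18,16)→(16,-14,14)
flip: (16,-14,14)→(14,14,16)
reduced (well bottom): (14,14,16) with a≤c, −a<b≤a
well minimum |f| = |-14| = 14 (negative-definite)

14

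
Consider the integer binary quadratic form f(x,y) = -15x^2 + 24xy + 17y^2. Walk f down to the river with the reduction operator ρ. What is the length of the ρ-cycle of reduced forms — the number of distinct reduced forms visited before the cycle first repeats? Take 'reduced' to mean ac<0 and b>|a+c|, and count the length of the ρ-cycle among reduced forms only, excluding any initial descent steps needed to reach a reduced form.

D = 1596, ⌊√D⌋ = 39
river: ρ → (17,10,-22)
river: ρ → (-22,34,5)
river: ρ → (5,36,-15)
river: ρ → (-15,24,17)
ρ-cycle length = 4 (tail of 0 descent steps not counted)

4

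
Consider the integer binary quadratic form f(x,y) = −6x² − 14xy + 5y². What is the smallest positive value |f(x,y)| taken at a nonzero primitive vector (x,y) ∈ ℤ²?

descent: ρ → (5,14,-6)  [lands on river]
river: ρ → (-6,10,9)
river: ρ → (9,8,-7)
river: ρ → (-7,6,10)
river: ρ → (10,14,-3)
river: ρ → (-3,16,5)
closes: descent 1, river 6
min |a| on river = 3

3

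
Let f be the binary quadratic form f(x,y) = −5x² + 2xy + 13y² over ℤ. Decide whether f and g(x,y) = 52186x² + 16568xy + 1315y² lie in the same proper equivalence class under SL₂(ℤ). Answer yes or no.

D₁ = 264, D₂ = 264
river cycle of f (length 6): (-5, 12, 6), (6, 12, -5), (-5, 8, 10), (10, 12, -3), (-3, 12, 10), (10, 8, -5)
river cycle of g (length 6): (-5, 12, 6), (6, 12, -5), (-5, 8, 10), (10, 12, -3), (-3, 12, 10), (10, 8, -5)
cycles coincide ⇒ equivalent

yes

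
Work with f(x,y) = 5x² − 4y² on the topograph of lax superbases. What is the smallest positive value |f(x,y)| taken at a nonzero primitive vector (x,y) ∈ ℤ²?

descent: ρ → (-4,8,1)  [lands on river]
river: ρ → (1,8,-4)
closes: descent 1, river 2
min |a| on river = 1

1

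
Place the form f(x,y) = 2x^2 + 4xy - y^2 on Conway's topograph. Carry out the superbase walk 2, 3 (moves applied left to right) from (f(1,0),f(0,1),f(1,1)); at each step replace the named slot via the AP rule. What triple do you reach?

start (2,-1,5) = (f(1,0),f(0,1),f(1,1))
replace slot 2: 2·(2+5) − (-1) = 15 → (2,15,5)
replace slot 3: 2·(2+15) − 5 = 29 → (2,15,29)

2,15,29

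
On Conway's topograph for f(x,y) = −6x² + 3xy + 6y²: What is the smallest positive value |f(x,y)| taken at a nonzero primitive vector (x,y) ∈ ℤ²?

river: ρ → (6,9,-3)
river: ρ → (-3,9,6)
river: ρ → (6,3,-6)
river: ρ → (-6,9,3)
river: ρ → (3,9,-6)
river: ρ → (-6,3,6)
closes: descent 0, river 6
min |a| on river = 3

3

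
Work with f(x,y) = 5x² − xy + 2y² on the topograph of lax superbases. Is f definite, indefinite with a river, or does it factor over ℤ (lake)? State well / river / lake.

D = b²−4ac = (-1)² − 4·5·2 = -39
D < 0 ⇒ definite ⇒ every region one sign ⇒ single well

well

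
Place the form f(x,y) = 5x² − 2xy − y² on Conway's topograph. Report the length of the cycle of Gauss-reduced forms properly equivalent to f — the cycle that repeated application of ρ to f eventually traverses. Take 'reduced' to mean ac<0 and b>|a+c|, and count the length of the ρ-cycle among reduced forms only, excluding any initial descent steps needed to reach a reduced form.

D = 24, ⌊√D⌋ = 4
descent: ρ → (-1,4,2)  [lands on river]
river: ρ → (2,4,-1)
ρ-cycle length = 2 (tail of 1 descent step not counted)

2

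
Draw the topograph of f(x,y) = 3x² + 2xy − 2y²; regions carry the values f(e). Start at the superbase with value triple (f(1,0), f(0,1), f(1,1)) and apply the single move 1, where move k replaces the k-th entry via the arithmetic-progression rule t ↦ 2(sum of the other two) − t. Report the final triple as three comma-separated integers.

start (3,-2,3) = (f(1,0),f(0,1),f(1,1))
replace slot 1: 2·((-2)+3) − 3 = -1 → (-1,-2,3)

-1,-2,3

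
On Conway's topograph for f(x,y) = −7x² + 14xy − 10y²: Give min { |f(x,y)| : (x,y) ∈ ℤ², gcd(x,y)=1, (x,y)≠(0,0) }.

translate: b→0 (≡-14 mod 14), so (7,-14,10)→(7,0,3)
flip: (7,0,3)→(3,0,7)
reduced (well bottom): (3,0,7) with a≤c, −a<b≤a
well minimum |f| = |-3| = 3 (negative-definite)

3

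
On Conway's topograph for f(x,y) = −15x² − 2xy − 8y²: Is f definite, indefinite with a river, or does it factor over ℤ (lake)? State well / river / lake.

D = b²−4ac = (-2)² − 4·(-15)·(-8) = -476
D < 0 ⇒ definite ⇒ every region one sign ⇒ single well

well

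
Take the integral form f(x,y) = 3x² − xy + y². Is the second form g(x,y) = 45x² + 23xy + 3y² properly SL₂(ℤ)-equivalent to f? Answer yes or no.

D₁ = -11, D₂ = -11
f: flip: (3,-1,1)→(1,1,3)
f: reduced (well bottom): (1,1,3) with a≤c, −a<b≤a
g: flip: (45,23,3)→(3,-23,45)
g: translate: b→1 (≡-23 mod 6), so (3,-23,45)→(3,1,1)
g: flip: (3,1,1)→(1,-1,3)
g: translate: b→1 (≡-1 mod 2), so (1,-1,3)→(1,1,3)
g: reduced (well bottom): (1,1,3) with a≤c, −a<b≤a
reduced forms (1, 1, 3) vs (1, 1, 3) ⇒ equivalent

yes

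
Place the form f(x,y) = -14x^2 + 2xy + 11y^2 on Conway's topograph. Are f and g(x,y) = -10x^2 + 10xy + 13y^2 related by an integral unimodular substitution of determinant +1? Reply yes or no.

D₁ = 620, D₂ = 620
river cycle of f (length 4): (11, 20, -5), (-5, 20, 11), (11, 24, -1), (-1, 24, 11)
river cycle of g (length 8): (13, 16, -7), (-7, 12, 17), (17, 22, -2), (-2, 22, 17), (17, 12, -7), (-7, 16, 13), (13, 10, -10), (-10, 10, 13)
cycles differ ⇒ inequivalent

no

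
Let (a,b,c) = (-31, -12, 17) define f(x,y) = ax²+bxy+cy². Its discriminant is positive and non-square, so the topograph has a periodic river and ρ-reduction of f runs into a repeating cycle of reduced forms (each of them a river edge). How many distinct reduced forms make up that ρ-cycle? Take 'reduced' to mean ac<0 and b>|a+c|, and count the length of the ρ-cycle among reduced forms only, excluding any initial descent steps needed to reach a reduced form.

D = 2252, ⌊√D⌋ = 47
descent: ρ → (17,46,-2)  [lands on river]
river: ρ → (-2,46,17)
river: ρ → (17,22,-26)
river: ρ → (-26,30,13)
river: ρ → (13,22,-34)
river: ρ → (-34,46,1)
river: ρ → (1,46,-34)
river: ρ → (-34,22,13)
river: ρ → (13,30,-26)
river: ρ → (-26,22,17)
ρ-cycle length = 10 (tail of 1 descent step not counted)

10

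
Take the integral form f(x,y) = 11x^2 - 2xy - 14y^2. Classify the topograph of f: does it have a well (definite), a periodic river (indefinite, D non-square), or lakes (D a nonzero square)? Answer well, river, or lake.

D = b²−4ac = (-2)² − 4·11·(-14) = 620
D > 0 non-square ⇒ indefinite ⇒ periodic river

river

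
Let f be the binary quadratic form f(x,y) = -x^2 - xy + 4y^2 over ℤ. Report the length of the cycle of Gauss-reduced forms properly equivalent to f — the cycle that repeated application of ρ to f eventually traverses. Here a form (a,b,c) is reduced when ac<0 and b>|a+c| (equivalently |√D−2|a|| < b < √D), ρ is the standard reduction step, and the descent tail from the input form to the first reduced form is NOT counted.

D = 17, ⌊√D⌋ = 4
descent: ρ → (4,1,-1)
descent: ρ → (-1,3,2)  [lands on river]
river: ρ → (2,1,-2)
river: ρ → (-2,3,1)
river: ρ → (1,3,-2)
river: ρ → (-2,1,2)
river: ρ → (2,3,-1)
ρ-cycle length = 6 (tail of 2 descent steps not counted)

6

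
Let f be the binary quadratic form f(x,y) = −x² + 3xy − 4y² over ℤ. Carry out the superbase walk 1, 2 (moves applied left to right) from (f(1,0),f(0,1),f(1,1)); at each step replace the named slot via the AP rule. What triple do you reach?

start (-1,-4,-2) = (f(1,0),f(0,1),f(1,1))
replace slot 1: 2·((-4)+(-2)) − (-1) = -11 → (-11,-4,-2)
replace slot 2: 2·((-11)+(-2)) − (-4) = -22 → (-11,-22,-2)

-11,-22,-2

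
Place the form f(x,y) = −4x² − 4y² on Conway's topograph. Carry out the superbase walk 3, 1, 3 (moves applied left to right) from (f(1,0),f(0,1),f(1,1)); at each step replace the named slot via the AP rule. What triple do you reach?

start (-4,-4,-8) = (f(1,0),f(0,1),f(1,1))
replace slot 3: 2·((-4)+(-4)) − (-8) = -8 → (-4,-4,-8)
replace slot 1: 2·((-4)+(-8)) − (-4) = -20 → (-20,-4,-8)
replace slot 3: 2·((-20)+(-4)) − (-8) = -40 → (-20,-4,-40)

-20,-4,-40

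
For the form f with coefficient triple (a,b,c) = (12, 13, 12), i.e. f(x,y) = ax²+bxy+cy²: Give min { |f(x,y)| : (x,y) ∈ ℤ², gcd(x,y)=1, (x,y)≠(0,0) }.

translate: b→-11 (≡13 mod 24), so (12,13,12)→(12,-11,11)
flip: (12,-11,11)→(11,11,12)
reduced (well bottom): (11,11,12) with a≤c, −a<b≤a
well minimum = a = 11

11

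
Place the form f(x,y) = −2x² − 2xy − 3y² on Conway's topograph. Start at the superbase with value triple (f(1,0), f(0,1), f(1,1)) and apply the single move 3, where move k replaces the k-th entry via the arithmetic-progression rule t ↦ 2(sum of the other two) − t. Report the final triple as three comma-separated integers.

start (-2,-3,-7) = (f(1,0),f(0,1),f(1,1))
replace slot 3: 2·((-2)+(-3)) − (-7) = -3 → (-2,-3,-3)

-2,-3,-3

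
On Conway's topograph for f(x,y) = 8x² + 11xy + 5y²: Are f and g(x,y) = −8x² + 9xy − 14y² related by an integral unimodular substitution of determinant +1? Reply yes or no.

D₁ = -39, D₂ = -367
discriminants differ ⇒ not SL₂(ℤ)-equivalent

no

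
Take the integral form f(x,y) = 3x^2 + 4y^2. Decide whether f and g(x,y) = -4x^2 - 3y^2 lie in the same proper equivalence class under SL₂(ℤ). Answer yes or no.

D₁ = -48, D₂ = -48
f: reduced (well bottom): (3,0,4) with a≤c, −a<b≤a
g is negative-definite; reduce −g:
−g: flip: (4,0,3)→(3,0,4)
−g: reduced (well bottom): (3,0,4) with a≤c, −a<b≤a
flip sign back: reduced form of g is (-3,0,-4)
reduced forms (3, 0, 4) vs (-3, 0, -4) ⇒ inequivalent

no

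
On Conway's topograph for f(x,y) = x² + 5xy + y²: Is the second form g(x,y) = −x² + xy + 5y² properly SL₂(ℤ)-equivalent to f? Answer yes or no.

D₁ = 21, D₂ = 21
river cycle of f (length 2): (1, 3, -3), (-3, 3, 1)
river cycle of g (length 2): (-1, 3, 3), (3, 3, -1)
cycles differ ⇒ inequivalent

no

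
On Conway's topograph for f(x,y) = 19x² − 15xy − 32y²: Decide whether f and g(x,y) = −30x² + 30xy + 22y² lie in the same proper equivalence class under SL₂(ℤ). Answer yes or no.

D₁ = 2657, D₂ = 3540
discriminants differ ⇒ not SL₂(ℤ)-equivalent

no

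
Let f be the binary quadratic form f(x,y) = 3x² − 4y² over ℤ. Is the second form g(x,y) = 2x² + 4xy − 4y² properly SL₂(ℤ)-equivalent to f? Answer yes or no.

D₁ = 48, D₂ = 48
river cycle of f (length 2): (3, 6, -1), (-1, 6, 3)
river cycle of g (length 2): (-4, 4, 2), (2, 4, -4)
cycles differ ⇒ inequivalent

no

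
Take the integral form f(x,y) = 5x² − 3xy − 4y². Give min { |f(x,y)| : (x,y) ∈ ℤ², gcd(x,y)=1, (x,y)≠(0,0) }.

descent: ρ → (-4,3,5)  [lands on river]
river: ρ → (5,7,-2)
river: ρ → (-2,9,1)
river: ρ → (1,9,-2)
river: ρ → (-2,7,5)
river: ρ → (5,3,-4)
river: ρ → (-4,5,4)
river: ρ → (4,3,-5)
river: ρ → (-5,7,2)
river: ρ → (2,9,-1)
river: ρ → (-1,9,2)
river: ρ → (2,7,-5)
river: ρ → (-5,3,4)
river: ρ → (4,5,-4)
closes: descent 1, river 14
min |a| on river = 1

1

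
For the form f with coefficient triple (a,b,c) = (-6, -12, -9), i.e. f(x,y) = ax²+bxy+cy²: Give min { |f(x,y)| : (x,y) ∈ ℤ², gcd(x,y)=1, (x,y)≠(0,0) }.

translate: b→0 (≡12 mod 12), so (6,12,9)→(6,0,3)
flip: (6,0,3)→(3,0,6)
reduced (well bottom): (3,0,6) with a≤c, −a<b≤a
well minimum |f| = |-3| = 3 (negative-definite)

3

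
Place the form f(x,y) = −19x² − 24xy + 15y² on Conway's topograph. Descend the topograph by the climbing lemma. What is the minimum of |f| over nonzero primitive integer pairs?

descent: ρ → (15,24,-19)  [lands on river]
river: ρ → (-19,14,20)
river: ρ → (20,26,-13)
river: ρ → (-13,26,20)
river: ρ → (20,14,-19)
river: ρ → (-19,24,15)
river: ρ → (15,36,-7)
river: ρ → (-7,34,20)
river: ρ → (20,6,-21)
river: ρ → (-21,36,5)
river: ρ → (5,34,-28)
river: ρ → (-28,22,11)
river: ρ → (11,22,-28)
river: ρ → (-28,34,5)
river: ρ → (5,36,-21)
river: ρ → (-21,6,20)
river: ρ → (20,34,-7)
river: ρ → (-7,36,15)
closes: descent 1, river 18
min |a| on river = 5

5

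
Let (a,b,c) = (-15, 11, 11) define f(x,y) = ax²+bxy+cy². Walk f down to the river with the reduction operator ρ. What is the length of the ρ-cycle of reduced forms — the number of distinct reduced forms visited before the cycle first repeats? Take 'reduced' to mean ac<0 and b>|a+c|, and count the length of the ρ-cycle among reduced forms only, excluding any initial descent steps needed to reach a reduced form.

D = 781, ⌊√D⌋ = 27
river: ρ → (11,11,-15)
river: ρ → (-15,19,7)
river: ρ → (7,23,-9)
river: ρ → (-9,13,17)
river: ρ → (17,21,-5)
river: ρ → (-5,19,21)
river: ρ → (21,23,-3)
river: ρ → (-3,25,13)
river: ρ → (13,27,-1)
river: ρ → (-1,27,13)
river: ρ → (13,25,-3)
river: ρ → (-3,23,21)
river: ρ → (21,19,-5)
river: ρ → (-5,21,17)
river: ρ → (17,13,-9)
river: ρ → (-9,23,7)
river: ρ → (7,19,-15)
river: ρ → (-15,11,11)
ρ-cycle length = 18 (tail of 0 descent steps not counted)

18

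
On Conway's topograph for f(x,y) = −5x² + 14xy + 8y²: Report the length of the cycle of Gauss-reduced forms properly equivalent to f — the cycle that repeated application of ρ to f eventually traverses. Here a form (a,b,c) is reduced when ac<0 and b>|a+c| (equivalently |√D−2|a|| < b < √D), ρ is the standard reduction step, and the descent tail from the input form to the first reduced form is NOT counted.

D = 356, ⌊√D⌋ = 18
river: ρ → (8,18,-1)
river: ρ → (-1,18,8)
river: ρ → (8,14,-5)
river: ρ → (-5,16,5)
river: ρ → (5,14,-8)
river: ρ → (-8,18,1)
river: ρ → (1,18,-8)
river: ρ → (-8,14,5)
river: ρ → (5,16,-5)
river: ρ → (-5,14,8)
ρ-cycle length = 10 (tail of 0 descent steps not counted)

10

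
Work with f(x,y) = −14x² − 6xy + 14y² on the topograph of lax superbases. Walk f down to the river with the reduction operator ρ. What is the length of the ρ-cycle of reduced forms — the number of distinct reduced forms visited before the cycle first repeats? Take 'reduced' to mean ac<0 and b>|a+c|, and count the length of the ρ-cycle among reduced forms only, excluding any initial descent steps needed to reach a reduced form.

D = 820, ⌊√D⌋ = 28
descent: ρ → (14,6,-14)  [lands on river]
river: ρ → (-14,22,6)
river: ρ → (6,26,-6)
river: ρ → (-6,22,14)
ρ-cycle length = 4 (tail of 1 descent step not counted)

4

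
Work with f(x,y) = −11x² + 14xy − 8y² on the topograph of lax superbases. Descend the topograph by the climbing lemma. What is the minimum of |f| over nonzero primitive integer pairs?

translate: b→8 (≡-14 mod 22), so (11,-14,8)→(11,8,5)
flip: (11,8,5)→(5,-8,11)
translate: b→2 (≡-8 mod 10), so (5,-8,11)→(5,2,8)
reduced (well bottom): (5,2,8) with a≤c, −a<b≤a
well minimum |f| = |-5| = 5 (negative-definite)

5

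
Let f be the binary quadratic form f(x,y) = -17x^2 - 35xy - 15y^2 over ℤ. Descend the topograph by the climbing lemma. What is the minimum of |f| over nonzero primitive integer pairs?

descent: ρ → (-15,5,3)
descent: ρ → (3,13,-3)  [lands on river]
river: ρ → (-3,11,7)
river: ρ → (7,3,-7)
river: ρ → (-7,11,3)
closes: descent 2, river 4
min |a| on river = 3

3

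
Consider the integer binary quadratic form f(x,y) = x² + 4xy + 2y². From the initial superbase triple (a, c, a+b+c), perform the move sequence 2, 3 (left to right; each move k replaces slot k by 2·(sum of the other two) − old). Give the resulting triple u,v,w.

start (1,2,7) = (f(1,0),f(0,1),f(1,1))
replace slot 2: 2·(1+7) − 2 = 14 → (1,14,7)
replace slot 3: 2·(1+14) − 7 = 23 → (1,14,23)

1,14,23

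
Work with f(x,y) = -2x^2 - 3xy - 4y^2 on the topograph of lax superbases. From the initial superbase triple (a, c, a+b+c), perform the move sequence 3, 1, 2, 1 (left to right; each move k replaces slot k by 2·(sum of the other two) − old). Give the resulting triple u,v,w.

start (-2,-4,-9) = (f(1,0),f(0,1),f(1,1))
replace slot 3: 2·((-2)+(-4)) − (-9) = -3 → (-2,-4,-3)
replace slot 1: 2·((-4)+(-3)) − (-2) = -12 → (-12,-4,-3)
replace slot 2: 2·((-12)+(-3)) − (-4) = -26 → (-12,-26,-3)
replace slot 1: 2·((-26)+(-3)) − (-12) = -46 → (-46,-26,-3)

-46,-26,-3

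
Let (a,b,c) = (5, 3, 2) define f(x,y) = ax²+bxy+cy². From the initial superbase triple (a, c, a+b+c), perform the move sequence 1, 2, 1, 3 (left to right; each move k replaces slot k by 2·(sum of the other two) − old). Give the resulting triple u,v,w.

start (5,2,10) = (f(1,0),f(0,1),f(1,1))
replace slot 1: 2·(2+10) − 5 = 19 → (19,2,10)
replace slot 2: 2·(19+10) − 2 = 56 → (19,56,10)
replace slot 1: 2·(56+10) − 19 = 113 → (113,56,10)
replace slot 3: 2·(113+56) − 10 = 328 → (113,56,328)

113,56,328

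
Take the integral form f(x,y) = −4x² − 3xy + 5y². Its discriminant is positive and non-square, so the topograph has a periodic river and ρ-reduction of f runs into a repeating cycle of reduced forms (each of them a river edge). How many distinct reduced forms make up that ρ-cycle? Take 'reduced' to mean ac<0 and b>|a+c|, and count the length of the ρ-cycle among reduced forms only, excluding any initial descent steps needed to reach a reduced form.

D = 89, ⌊√D⌋ = 9
descent: ρ → (5,3,-4)  [lands on river]
river: ρ → (-4,5,4)
river: ρ → (4,3,-5)
river: ρ → (-5,7,2)
river: ρ → (2,9,-1)
river: ρ → (-1,9,2)
river: ρ → (2,7,-5)
river: ρ → (-5,3,4)
river: ρ → (4,5,-4)
river: ρ → (-4,3,5)
river: ρ → (5,7,-2)
river: ρ → (-2,9,1)
river: ρ → (1,9,-2)
river: ρ → (-2,7,5)
ρ-cycle length = 14 (tail of 1 descent step not counted)

14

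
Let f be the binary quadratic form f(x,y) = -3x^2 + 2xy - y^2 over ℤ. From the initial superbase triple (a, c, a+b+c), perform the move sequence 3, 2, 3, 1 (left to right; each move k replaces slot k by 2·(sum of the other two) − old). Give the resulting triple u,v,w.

start (-3,-1,-2) = (f(1,0),f(0,1),f(1,1))
replace slot 3: 2·((-3)+(-1)) − (-2) = -6 → (-3,-1,-6)
replace slot 2: 2·((-3)+(-6)) − (-1) = -17 → (-3,-17,-6)
replace slot 3: 2·((-3)+(-17)) − (-6) = -34 → (-3,-17,-34)
replace slot 1: 2·((-17)+(-34)) − (-3) = -99 → (-99,-17,-34)

-99,-17,-34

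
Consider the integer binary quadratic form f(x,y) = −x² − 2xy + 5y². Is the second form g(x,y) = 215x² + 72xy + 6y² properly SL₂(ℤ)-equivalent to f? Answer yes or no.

D₁ = 24, D₂ = 24
river cycle of f (length 2): (-1, 4, 2), (2, 4, -1)
river cycle of g (length 2): (-1, 4, 2), (2, 4, -1)
cycles coincide ⇒ equivalent

yes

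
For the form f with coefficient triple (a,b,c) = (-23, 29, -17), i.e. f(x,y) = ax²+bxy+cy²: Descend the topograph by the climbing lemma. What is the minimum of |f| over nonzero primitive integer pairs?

translate: b→17 (≡-29 mod 46), so (23,-29,17)→(23,17,11)
flip: (23,17,11)→(11,-17,23)
translate: b→5 (≡-17 mod 22), so (11,-17,23)→(11,5,17)
reduced (well bottom): (11,5,17) with a≤c, −a<b≤a
well minimum |f| = |-11| = 11 (negative-definite)

11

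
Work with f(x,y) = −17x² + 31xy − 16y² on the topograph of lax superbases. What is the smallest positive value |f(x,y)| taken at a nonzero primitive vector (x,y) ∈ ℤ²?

translate: b→3 (≡-31 mod 34), so (17,-31,16)→(17,3,2)
flip: (17,3,2)→(2,-3,17)
translate: b→1 (≡-3 mod 4), so (2,-3,17)→(2,1,16)
reduced (well bottom): (2,1,16) with a≤c, −a<b≤a
well minimum |f| = |-2| = 2 (negative-definite)

2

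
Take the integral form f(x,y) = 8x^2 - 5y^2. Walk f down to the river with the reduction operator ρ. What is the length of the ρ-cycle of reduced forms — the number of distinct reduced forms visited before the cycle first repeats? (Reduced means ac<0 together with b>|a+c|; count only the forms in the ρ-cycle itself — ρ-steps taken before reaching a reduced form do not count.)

D = 160, ⌊√D⌋ = 12
descent: ρ → (-5,10,3)  [lands on river]
river: ρ → (3,8,-8)
river: ρ → (-8,8,3)
river: ρ → (3,10,-5)
ρ-cycle length = 4 (tail of 1 descent step not counted)

4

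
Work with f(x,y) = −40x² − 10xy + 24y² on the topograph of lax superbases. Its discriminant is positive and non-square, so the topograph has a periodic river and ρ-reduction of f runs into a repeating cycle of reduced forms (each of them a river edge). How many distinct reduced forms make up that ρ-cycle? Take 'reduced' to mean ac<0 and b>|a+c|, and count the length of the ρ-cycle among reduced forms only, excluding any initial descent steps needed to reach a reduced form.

D = 3940, ⌊√D⌋ = 62
descent: ρ → (24,58,-6)  [lands on river]
river: ρ → (-6,62,4)
river: ρ → (4,58,-36)
river: ρ → (-36,14,26)
river: ρ → (26,38,-24)
river: ρ → (-24,58,6)
river: ρ → (6,62,-4)
river: ρ → (-4,58,36)
river: ρ → (36,14,-26)
river: ρ → (-26,38,24)
ρ-cycle length = 10 (tail of 1 descent step not counted)

10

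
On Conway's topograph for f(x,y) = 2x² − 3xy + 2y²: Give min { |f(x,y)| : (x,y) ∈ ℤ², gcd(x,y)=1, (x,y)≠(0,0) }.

translate: b→1 (≡-3 mod 4), so (2,-3,2)→(2,1,1)
flip: (2,1,1)→(1,-1,2)
translate: b→1 (≡-1 mod 2), so (1,-1,2)→(1,1,2)
reduced (well bottom): (1,1,2) with a≤c, −a<b≤a
well minimum = a = 1

1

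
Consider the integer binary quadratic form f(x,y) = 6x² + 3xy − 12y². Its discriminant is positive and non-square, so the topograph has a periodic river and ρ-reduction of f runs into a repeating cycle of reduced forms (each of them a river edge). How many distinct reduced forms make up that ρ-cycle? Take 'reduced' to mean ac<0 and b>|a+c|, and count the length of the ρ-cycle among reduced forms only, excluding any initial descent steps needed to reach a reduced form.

D = 297, ⌊√D⌋ = 17
descent: ρ → (-12,-3,6)
descent: ρ → (6,15,-3)  [lands on river]
river: ρ → (-3,15,6)
river: ρ → (6,9,-9)
river: ρ → (-9,9,6)
ρ-cycle length = 4 (tail of 2 descent steps not counted)

4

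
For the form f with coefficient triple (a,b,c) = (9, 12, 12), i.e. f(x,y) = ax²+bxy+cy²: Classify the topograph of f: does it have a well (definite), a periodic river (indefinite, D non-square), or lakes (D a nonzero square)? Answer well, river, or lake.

D = b²−4ac = 12² − 4·9·12 = -288
D < 0 ⇒ definite ⇒ every region one sign ⇒ single well

well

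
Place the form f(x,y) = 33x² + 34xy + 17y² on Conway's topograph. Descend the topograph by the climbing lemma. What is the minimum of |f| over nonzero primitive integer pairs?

translate: b→-32 (≡34 mod 66), so (33,34,17)→(33,-32,16)
flip: (33,-32,16)→(16,32,33)
translate: b→0 (≡32 mod 32), so (16,32,33)→(16,0,17)
reduced (well bottom): (16,0,17) with a≤c, −a<b≤a
well minimum = a = 16

16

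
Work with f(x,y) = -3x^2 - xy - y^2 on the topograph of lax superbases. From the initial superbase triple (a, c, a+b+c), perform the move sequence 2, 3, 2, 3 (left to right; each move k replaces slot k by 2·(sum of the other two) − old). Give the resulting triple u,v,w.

start (-3,-1,-5) = (f(1,0),f(0,1),f(1,1))
replace slot 2: 2·((-3)+(-5)) − (-1) = -15 → (-3,-15,-5)
replace slot 3: 2·((-3)+(-15)) − (-5) = -31 → (-3,-15,-31)
replace slot 2: 2·((-3)+(-31)) − (-15) = -53 → (-3,-53,-31)
replace slot 3: 2·((-3)+(-53)) − (-31) = -81 → (-3,-53,-81)

-3,-53,-81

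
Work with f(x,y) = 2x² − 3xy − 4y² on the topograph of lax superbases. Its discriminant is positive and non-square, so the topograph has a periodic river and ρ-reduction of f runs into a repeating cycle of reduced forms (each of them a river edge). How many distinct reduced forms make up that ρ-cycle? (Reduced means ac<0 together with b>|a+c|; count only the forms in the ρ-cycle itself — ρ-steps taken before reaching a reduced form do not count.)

D = 41, ⌊√D⌋ = 6
descent: ρ → (-4,3,2)  [lands on river]
river: ρ → (2,5,-2)
river: ρ → (-2,3,4)
river: ρ → (4,5,-1)
river: ρ → (-1,5,4)
river: ρ → (4,3,-2)
river: ρ → (-2,5,2)
river: ρ → (2,3,-4)
river: ρ → (-4,5,1)
river: ρ → (1,5,-4)
ρ-cycle length = 10 (tail of 1 descent step not counted)

10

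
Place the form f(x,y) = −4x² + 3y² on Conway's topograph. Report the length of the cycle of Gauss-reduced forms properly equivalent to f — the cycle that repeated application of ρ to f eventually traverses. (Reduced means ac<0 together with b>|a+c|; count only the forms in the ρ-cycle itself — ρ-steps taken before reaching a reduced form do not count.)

D = 48, ⌊√D⌋ = 6
descent: ρ → (3,6,-1)  [lands on river]
river: ρ → (-1,6,3)
ρ-cycle length = 2 (tail of 1 descent step not counted)

2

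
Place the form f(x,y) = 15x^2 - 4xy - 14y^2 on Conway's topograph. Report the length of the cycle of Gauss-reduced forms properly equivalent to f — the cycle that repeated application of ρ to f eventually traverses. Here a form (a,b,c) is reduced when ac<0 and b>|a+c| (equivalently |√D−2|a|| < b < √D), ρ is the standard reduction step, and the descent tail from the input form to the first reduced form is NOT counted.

D = 856, ⌊√D⌋ = 29
descent: ρ → (-14,4,15)  [lands on river]
river: ρ → (15,26,-3)
river: ρ → (-3,28,6)
river: ρ → (6,20,-19)
river: ρ → (-19,18,7)
river: ρ → (7,24,-10)
river: ρ → (-10,16,15)
river: ρ → (15,14,-11)
river: ρ → (-11,8,18)
river: ρ → (18,28,-1)
river: ρ → (-1,28,18)
river: ρ → (18,8,-11)
river: ρ → (-11,14,15)
river: ρ → (15,16,-10)
river: ρ → (-10,24,7)
river: ρ → (7,18,-19)
river: ρ → (-19,20,6)
river: ρ → (6,28,-3)
river: ρ → (-3,26,15)
river: ρ → (15,4,-14)
river: ρ → (-14,24,5)
river: ρ → (5,26,-9)
river: ρ → (-9,28,2)
river: ρ → (2,28,-9)
river: ρ → (-9,26,5)
river: ρ → (5,24,-14)
ρ-cycle length = 26 (tail of 1 descent step not counted)

26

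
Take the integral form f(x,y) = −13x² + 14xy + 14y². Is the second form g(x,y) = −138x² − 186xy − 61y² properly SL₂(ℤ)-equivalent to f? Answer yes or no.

D₁ = 924, D₂ = 924
river cycle of f (length 8): (14, 14, -13), (-13, 12, 15), (15, 18, -10), (-10, 22, 11), (11, 22, -10), (-10, 18, 15), (15, 12, -13), (-13, 14, 14)
river cycle of g (length 8): (-10, 18, 15), (15, 12, -13), (-13, 14, 14), (14, 14, -13), (-13, 12, 15), (15, 18, -10), (-10, 22, 11), (11, 22, -10)
cycles coincide ⇒ equivalent

yes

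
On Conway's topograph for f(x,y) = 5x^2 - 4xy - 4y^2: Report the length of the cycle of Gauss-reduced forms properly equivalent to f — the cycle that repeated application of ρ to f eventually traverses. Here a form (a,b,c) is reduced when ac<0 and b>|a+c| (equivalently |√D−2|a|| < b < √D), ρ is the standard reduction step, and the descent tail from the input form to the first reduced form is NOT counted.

D = 96, ⌊√D⌋ = 9
descent: ρ → (-4,4,5)  [lands on river]
river: ρ → (5,6,-3)
river: ρ → (-3,6,5)
river: ρ → (5,4,-4)
ρ-cycle length = 4 (tail of 1 descent step not counted)

4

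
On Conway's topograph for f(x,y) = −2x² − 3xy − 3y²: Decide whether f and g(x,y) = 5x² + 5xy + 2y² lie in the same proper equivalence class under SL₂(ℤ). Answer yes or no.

D₁ = -15, D₂ = -15
f is negative-definite; reduce −f:
−f: translate: b→-1 (≡3 mod 4), so (2,3,3)→(2,-1,2)
−f: flip: (2,-1,2)→(2,1,2)
−f: reduced (well bottom): (2,1,2) with a≤c, −a<b≤a
flip sign back: reduced form of f is (-2,-1,-2)
g: flip: (5,5,2)→(2,-5,5)
g: translate: b→-1 (≡-5 mod 4), so (2,-5,5)→(2,-1,2)
g: flip: (2,-1,2)→(2,1,2)
g: reduced (well bottom): (2,1,2) with a≤c, −a<b≤a
reduced forms (-2, -1, -2) vs (2, 1, 2) ⇒ inequivalent

no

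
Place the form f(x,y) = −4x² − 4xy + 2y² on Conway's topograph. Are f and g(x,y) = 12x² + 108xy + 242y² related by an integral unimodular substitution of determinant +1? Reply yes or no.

D₁ = 48, D₂ = 48
river cycle of f (length 2): (2, 4, -4), (-4, 4, 2)
river cycle of g (length 2): (2, 4, -4), (-4, 4, 2)
cycles coincide ⇒ equivalent

yes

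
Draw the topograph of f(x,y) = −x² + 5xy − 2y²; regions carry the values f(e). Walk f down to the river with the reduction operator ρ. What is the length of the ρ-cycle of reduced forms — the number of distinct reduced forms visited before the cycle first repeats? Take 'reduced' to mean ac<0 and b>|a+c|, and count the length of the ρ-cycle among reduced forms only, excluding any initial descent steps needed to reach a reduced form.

D = 17, ⌊√D⌋ = 4
descent: ρ → (-2,3,1)  [lands on river]
river: ρ → (1,3,-2)
river: ρ → (-2,1,2)
river: ρ → (2,3,-1)
river: ρ → (-1,3,2)
river: ρ → (2,1,-2)
ρ-cycle length = 6 (tail of 1 descent step not counted)

6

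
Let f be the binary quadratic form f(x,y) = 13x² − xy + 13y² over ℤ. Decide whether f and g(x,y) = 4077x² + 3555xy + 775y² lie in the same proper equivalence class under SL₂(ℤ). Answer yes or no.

D₁ = -675, D₂ = -675
f: flip: (13,-1,13)→(13,1,13)
f: reduced (well bottom): (13,1,13) with a≤c, −a<b≤a
g: flip: (4077,3555,775)→(775,-3555,4077)
g: translate: b→-455 (≡-3555 mod 1550), so (775,-3555,4077)→(775,-455,67)
g: flip: (775,-455,67)→(67,455,775)
g: translate: b→53 (≡455 mod 134), so (67,455,775)→(67,53,13)
g: flip: (67,53,13)→(13,-53,67)
g: translate: b→-1 (≡-53 mod 26), so (13,-53,67)→(13,-1,13)
g: flip: (13,-1,13)→(13,1,13)
g: reduced (well bottom): (13,1,13) with a≤c, −a<b≤a
reduced forms (13, 1, 13) vs (13, 1, 13) ⇒ equivalent

yes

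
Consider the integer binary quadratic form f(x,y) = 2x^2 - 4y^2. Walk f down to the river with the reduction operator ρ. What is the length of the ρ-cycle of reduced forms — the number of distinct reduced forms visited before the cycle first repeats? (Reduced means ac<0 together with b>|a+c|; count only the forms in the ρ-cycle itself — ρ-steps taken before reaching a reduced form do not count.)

D = 32, ⌊√D⌋ = 5
descent: ρ → (-4,0,2)
descent: ρ → (2,4,-2)  [lands on river]
river: ρ → (-2,4,2)
ρ-cycle length = 2 (tail of 2 descent steps not counted)

2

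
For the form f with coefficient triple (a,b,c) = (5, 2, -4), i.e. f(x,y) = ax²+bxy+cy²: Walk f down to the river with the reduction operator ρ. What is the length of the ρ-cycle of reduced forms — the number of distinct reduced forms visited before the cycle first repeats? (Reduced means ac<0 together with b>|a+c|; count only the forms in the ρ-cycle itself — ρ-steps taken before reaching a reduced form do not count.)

D = 84, ⌊√D⌋ = 9
river: ρ → (-4,6,3)
river: ρ → (3,6,-4)
river: ρ → (-4,2,5)
river: ρ → (5,8,-1)
river: ρ → (-1,8,5)
river: ρ → (5,2,-4)
ρ-cycle length = 6 (tail of 0 descent steps not counted)

6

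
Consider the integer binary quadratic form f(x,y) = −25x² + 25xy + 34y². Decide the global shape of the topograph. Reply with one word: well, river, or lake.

D = b²−4ac = 25² − 4·(-25)·34 = 4025
D > 0 non-square ⇒ indefinite ⇒ periodic river

river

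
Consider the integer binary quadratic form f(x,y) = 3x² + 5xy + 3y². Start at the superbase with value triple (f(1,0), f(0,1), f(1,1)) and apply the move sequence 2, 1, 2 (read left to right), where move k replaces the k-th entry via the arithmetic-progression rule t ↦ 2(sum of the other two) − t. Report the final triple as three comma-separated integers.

start (3,3,11) = (f(1,0),f(0,1),f(1,1))
replace slot 2: 2·(3+11) − 3 = 25 → (3,25,11)
replace slot 1: 2·(25+11) − 3 = 69 → (69,25,11)
replace slot 2: 2·(69+11) − 25 = 135 → (69,135,11)

69,135,11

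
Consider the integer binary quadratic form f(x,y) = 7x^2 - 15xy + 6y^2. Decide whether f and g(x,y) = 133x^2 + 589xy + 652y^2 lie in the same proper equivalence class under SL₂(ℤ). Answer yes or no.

D₁ = 57, D₂ = 57
river cycle of f (length 6): (-2, 5, 4), (4, 3, -3), (-3, 3, 4), (4, 5, -2), (-2, 7, 1), (1, 7, -2)
river cycle of g (length 6): (-2, 5, 4), (4, 3, -3), (-3, 3, 4), (4, 5, -2), (-2, 7, 1), (1, 7, -2)
cycles coincide ⇒ equivalent

yes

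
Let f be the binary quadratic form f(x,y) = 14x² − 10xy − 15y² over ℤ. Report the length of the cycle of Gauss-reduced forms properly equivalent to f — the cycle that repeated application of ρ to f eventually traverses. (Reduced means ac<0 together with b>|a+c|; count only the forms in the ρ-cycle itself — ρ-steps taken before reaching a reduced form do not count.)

D = 940, ⌊√D⌋ = 30
descent: ρ → (-15,10,14)  [lands on river]
river: ρ → (14,18,-11)
river: ρ → (-11,26,6)
river: ρ → (6,22,-19)
river: ρ → (-19,16,9)
river: ρ → (9,20,-15)
ρ-cycle length = 6 (tail of 1 descent step not counted)

6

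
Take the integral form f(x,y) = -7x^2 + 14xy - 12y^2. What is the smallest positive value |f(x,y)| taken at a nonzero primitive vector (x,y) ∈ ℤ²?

translate: b→0 (≡-14 mod 14), so (7,-14,12)→(7,0,5)
flip: (7,0,5)→(5,0,7)
reduced (well bottom): (5,0,7) with a≤c, −a<b≤a
well minimum |f| = |-5| = 5 (negative-definite)

5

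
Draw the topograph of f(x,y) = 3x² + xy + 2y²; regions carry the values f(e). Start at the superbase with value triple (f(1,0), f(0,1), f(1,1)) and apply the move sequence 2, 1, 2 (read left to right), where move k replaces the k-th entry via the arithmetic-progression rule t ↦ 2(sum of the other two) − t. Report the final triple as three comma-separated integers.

start (3,2,6) = (f(1,0),f(0,1),f(1,1))
replace slot 2: 2·(3+6) − 2 = 16 → (3,16,6)
replace slot 1: 2·(16+6) − 3 = 41 → (41,16,6)
replace slot 2: 2·(41+6) − 16 = 78 → (41,78,6)

41,78,6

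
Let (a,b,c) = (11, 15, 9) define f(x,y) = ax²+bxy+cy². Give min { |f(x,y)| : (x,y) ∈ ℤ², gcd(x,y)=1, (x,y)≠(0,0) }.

translate: b→-7 (≡15 mod 22), so (11,15,9)→(11,-7,5)
flip: (11,-7,5)→(5,7,11)
translate: b→-3 (≡7 mod 10), so (5,7,11)→(5,-3,9)
reduced (well bottom): (5,-3,9) with a≤c, −a<b≤a
well minimum = a = 5

5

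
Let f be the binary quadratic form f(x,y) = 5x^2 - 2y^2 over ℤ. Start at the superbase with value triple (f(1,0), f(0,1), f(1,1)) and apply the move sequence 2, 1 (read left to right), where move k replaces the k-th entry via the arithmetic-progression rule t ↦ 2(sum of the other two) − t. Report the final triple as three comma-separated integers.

start (5,-2,3) = (f(1,0),f(0,1),f(1,1))
replace slot 2: 2·(5+3) − (-2) = 18 → (5,18,3)
replace slot 1: 2·(18+3) − 5 = 37 → (37,18,3)

37,18,3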